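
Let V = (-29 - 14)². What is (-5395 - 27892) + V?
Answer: -31438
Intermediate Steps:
V = 1849 (V = (-43)² = 1849)
(-5395 - 27892) + V = (-5395 - 27892) + 1849 = -33287 + 1849 = -31438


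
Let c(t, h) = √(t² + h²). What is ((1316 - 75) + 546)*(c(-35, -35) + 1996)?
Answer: 3566852 + 62545*√2 ≈ 3.6553e+6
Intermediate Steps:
c(t, h) = √(h² + t²)
((1316 - 75) + 546)*(c(-35, -35) + 1996) = ((1316 - 75) + 546)*(√((-35)² + (-35)²) + 1996) = (1241 + 546)*(√(1225 + 1225) + 1996) = 1787*(√2450 + 1996) = 1787*(35*√2 + 1996) = 1787*(1996 + 35*√2) = 3566852 + 62545*√2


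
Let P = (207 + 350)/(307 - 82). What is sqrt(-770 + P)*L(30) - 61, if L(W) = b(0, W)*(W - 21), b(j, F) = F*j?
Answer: -61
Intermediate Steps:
L(W) = 0 (L(W) = (W*0)*(W - 21) = 0*(-21 + W) = 0)
P = 557/225 ≈ 2.4756
sqrt(-770 + P)*L(30) - 61 = sqrt(-770 + 557/225)*0 - 61 = sqrt(-172693/225)*0 - 61 = (I*sqrt(172693)/15)*0 - 61 = 0 - 61 = -61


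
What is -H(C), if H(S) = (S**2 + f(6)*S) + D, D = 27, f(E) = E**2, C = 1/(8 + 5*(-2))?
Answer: -37/4 ≈ -9.2500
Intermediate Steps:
C = -1/2 (C = 1/(8 - 10) = 1/(-2) = -1/2 ≈ -0.50000)
H(S) = 27 + S**2 + 36*S (H(S) = (S**2 + 6**2*S) + 27 = (S**2 + 36*S) + 27 = 27 + S**2 + 36*S)
-H(C) = -(27 + (-1/2)**2 + 36*(-1/2)) = -(27 + 1/4 - 18) = -1*37/4 = -37/4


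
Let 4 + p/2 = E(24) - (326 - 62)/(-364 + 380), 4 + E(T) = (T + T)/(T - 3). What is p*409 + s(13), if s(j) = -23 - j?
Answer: -127451/7 ≈ -18207.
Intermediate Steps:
E(T) = -4 + 2*T/(-3 + T) (E(T) = -4 + (T + T)/(T - 3) = -4 + (2*T)/(-3 + T) = -4 + 2*T/(-3 + T))
p = -311/7 (p = -8 + 2*(2*(6 - 1*24)/(-3 + 24) - (326 - 62)/(-364 + 380)) = -8 + 2*(2*(6 - 24)/21 - 264/16) = -8 + 2*(2*(1/21)*(-18) - 264/16) = -8 + 2*(-12/7 - 1*33/2) = -8 + 2*(-12/7 - 33/2) = -8 + 2*(-255/14) = -8 - 255/7 = -311/7 ≈ -44.429)
p*409 + s(13) = -311/7*409 + (-23 - 1*13) = -127199/7 + (-23 - 13) = -127199/7 - 36 = -127451/7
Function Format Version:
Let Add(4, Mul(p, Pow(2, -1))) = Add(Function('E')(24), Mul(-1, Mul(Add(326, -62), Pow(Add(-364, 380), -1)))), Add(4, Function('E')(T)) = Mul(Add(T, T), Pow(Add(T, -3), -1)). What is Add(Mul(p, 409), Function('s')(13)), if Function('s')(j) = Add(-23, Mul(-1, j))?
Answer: Rational(-127451, 7) ≈ -18207.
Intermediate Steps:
Function('E')(T) = Add(-4, Mul(2, T, Pow(Add(-3, T), -1))) (Function('E')(T) = Add(-4, Mul(Add(T, T), Pow(Add(T, -3), -1))) = Add(-4, Mul(Mul(2, T), Pow(Add(-3, T), -1))) = Add(-4, Mul(2, T, Pow(Add(-3, T), -1))))
p = Rational(-311, 7) (p = Add(-8, Mul(2, Add(Mul(2, Pow(Add(-3, 24), -1), Add(6, Mul(-1, 24))), Mul(-1, Mul(Add(326, -62), Pow(Add(-364, 380), -1)))))) = Add(-8, Mul(2, Add(Mul(2, Pow(21, -1), Add(6, -24)), Mul(-1, Mul(264, Pow(16, -1)))))) = Add(-8, Mul(2, Add(Mul(2, Rational(1, 21), -18), Mul(-1, Mul(264, Rational(1, 16)))))) = Add(-8, Mul(2, Add(Rational(-12, 7), Mul(-1, Rational(33, 2))))) = Add(-8, Mul(2, Add(Rational(-12, 7), Rational(-33, 2)))) = Add(-8, Mul(2, Rational(-255, 14))) = Add(-8, Rational(-255, 7)) = Rational(-311, 7) ≈ -44.429)
Add(Mul(p, 409), Function('s')(13)) = Add(Mul(Rational(-311, 7), 409), Add(-23, Mul(-1, 13))) = Add(Rational(-127199, 7), Add(-23, -13)) = Add(Rational(-127199, 7), -36) = Rational(-127451, 7)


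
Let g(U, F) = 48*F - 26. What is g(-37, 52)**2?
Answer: 6100900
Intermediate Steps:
g(U, F) = -26 + 48*F
g(-37, 52)**2 = (-26 + 48*52)**2 = (-26 + 2496)**2 = 2470**2 = 6100900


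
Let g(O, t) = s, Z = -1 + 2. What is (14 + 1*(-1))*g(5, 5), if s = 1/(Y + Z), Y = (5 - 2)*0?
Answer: 13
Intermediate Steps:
Z = 1
Y = 0 (Y = 3*0 = 0)
s = 1 (s = 1/(0 + 1) = 1/1 = 1)
g(O, t) = 1
(14 + 1*(-1))*g(5, 5) = (14 + 1*(-1))*1 = (14 - 1)*1 = 13*1 = 13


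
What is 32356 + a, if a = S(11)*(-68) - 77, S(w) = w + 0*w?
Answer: 31531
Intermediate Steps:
S(w) = w (S(w) = w + 0 = w)
a = -825 (a = 11*(-68) - 77 = -748 - 77 = -825)
32356 + a = 32356 - 825 = 31531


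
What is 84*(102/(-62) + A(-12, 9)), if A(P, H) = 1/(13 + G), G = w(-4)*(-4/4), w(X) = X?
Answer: -70224/527 ≈ -133.25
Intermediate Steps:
G = 4 (G = -(-16)/4 = -4*(-1) = 4)
A(P, H) = 1/17 (A(P, H) = 1/(13 + 4) = 1/17)
84*(102/(-62) + A(-12, 9)) = 84*(102/(-62) + 1/17) = 84*(102*(-1/62) + 1/17) = 84*(-51/31 + 1/17) = 84*(-836/527) = -70224/527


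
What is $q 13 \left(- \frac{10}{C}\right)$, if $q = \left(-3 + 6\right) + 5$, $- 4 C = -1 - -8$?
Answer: $\frac{4160}{7} \approx 594.29$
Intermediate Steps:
$C = - \frac{7}{4}$ ($C = - \frac{-1 - -8}{4} = - \frac{-1 + 8}{4} = \left(- \frac{1}{4}\right) 7 = - \frac{7}{4} \approx -1.75$)
$q = 8$ ($q = 3 + 5 = 8$)
$q 13 \left(- \frac{10}{C}\right) = 8 \cdot 13 \left(- \frac{10}{- \frac{7}{4}}\right) = 104 \left(\left(-10\right) \left(- \frac{4}{7}\right)\right) = 104 \cdot \frac{40}{7} = \frac{4160}{7}$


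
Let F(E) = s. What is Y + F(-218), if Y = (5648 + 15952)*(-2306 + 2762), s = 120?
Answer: 9849720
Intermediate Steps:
F(E) = 120
Y = 9849600 (Y = 21600*456 = 9849600)
Y + F(-218) = 9849600 + 120 = 9849720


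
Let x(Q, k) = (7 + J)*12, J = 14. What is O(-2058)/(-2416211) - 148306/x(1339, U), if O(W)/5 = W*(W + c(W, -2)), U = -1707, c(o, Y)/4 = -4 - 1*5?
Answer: -25983464149/43491798 ≈ -597.43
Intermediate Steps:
c(o, Y) = -36 (c(o, Y) = 4*(-4 - 1*5) = 4*(-4 - 5) = 4*(-9) = -36)
x(Q, k) = 252 (x(Q, k) = (7 + 14)*12 = 21*12 = 252)
O(W) = 5*W*(-36 + W) (O(W) = 5*(W*(W - 36)) = 5*(W*(-36 + W)) = 5*W*(-36 + W))
O(-2058)/(-2416211) - 148306/x(1339, U) = (5*(-2058)*(-36 - 2058))/(-2416211) - 148306/252 = (5*(-2058)*(-2094))*(-1/2416211) - 148306*1/252 = 21547260*(-1/2416211) - 74153/126 = -3078180/345173 - 74153/126 = -25983464149/43491798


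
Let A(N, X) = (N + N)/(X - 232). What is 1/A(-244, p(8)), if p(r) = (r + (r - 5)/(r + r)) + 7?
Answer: 3469/7808 ≈ 0.44429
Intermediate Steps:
p(r) = 7 + r + (-5 + r)/(2*r) (p(r) = (r + (-5 + r)/((2*r))) + 7 = (r + (-5 + r)*(1/(2*r))) + 7 = (r + (-5 + r)/(2*r)) + 7 = 7 + r + (-5 + r)/(2*r))
A(N, X) = 2*N/(-232 + X) (A(N, X) = (2*N)/(-232 + X) = 2*N/(-232 + X))
1/A(-244, p(8)) = 1/(2*(-244)/(-232 + (15/2 + 8 - 5/2/8))) = 1/(2*(-244)/(-232 + (15/2 + 8 - 5/2*⅛))) = 1/(2*(-244)/(-232 + (15/2 + 8 - 5/16))) = 1/(2*(-244)/(-232 + 243/16)) = 1/(2*(-244)/(-3469/16)) = 1/(2*(-244)*(-16/3469)) = 1/(7808/3469) = 3469/7808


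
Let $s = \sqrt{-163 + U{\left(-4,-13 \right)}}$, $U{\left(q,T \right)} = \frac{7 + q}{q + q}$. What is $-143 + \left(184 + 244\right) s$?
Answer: $-143 + 107 i \sqrt{2614} \approx -143.0 + 5470.6 i$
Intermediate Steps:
$U{\left(q,T \right)} = \frac{7 + q}{2 q}$
$s = \frac{i \sqrt{2614}}{4}$ ($s = \sqrt{-163 + \frac{7 - 4}{2 \left(-4\right)}} = \sqrt{-163 + \frac{1}{2} \left(- \frac{1}{4}\right) 3} = \sqrt{-163 - \frac{3}{8}} = \sqrt{- \frac{1307}{8}} = \frac{i \sqrt{2614}}{4} \approx 12.782 i$)
$-143 + \left(184 + 244\right) s = -143 + \left(184 + 244\right) \frac{i \sqrt{2614}}{4} = -143 + 428 \frac{i \sqrt{2614}}{4} = -143 + 107 i \sqrt{2614}$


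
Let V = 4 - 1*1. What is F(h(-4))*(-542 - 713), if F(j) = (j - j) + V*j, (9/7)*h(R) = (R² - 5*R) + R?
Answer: -281120/3 ≈ -93707.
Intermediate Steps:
V = 3 (V = 4 - 1 = 3)
h(R) = -28*R/9 + 7*R²/9 (h(R) = 7*((R² - 5*R) + R)/9 = 7*(R² - 4*R)/9 = -28*R/9 + 7*R²/9)
F(j) = 3*j (F(j) = (j - j) + 3*j = 0 + 3*j = 3*j)
F(h(-4))*(-542 - 713) = (3*((7/9)*(-4)*(-4 - 4)))*(-542 - 713) = (3*((7/9)*(-4)*(-8)))*(-1255) = (3*(224/9))*(-1255) = (224/3)*(-1255) = -281120/3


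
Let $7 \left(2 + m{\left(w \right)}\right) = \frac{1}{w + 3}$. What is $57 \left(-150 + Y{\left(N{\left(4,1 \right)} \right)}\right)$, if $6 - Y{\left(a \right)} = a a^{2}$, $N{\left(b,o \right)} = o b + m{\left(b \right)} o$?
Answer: $- \frac{1020970035}{117649} \approx -8678.1$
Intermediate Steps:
$m{\left(w \right)} = -2 + \frac{1}{7 \left(3 + w\right)}$ ($m{\left(w \right)} = -2 + \frac{1}{7 \left(w + 3\right)} = -2 + \frac{1}{7 \left(3 + w\right)}$)
$N{\left(b,o \right)} = b o + \frac{o \left(-41 - 14 b\right)}{7 \left(3 + b\right)}$ ($N{\left(b,o \right)} = o b + \frac{-41 - 14 b}{7 \left(3 + b\right)} o = b o + \frac{o \left(-41 - 14 b\right)}{7 \left(3 + b\right)}$)
$Y{\left(a \right)} = 6 - a^{3}$ ($Y{\left(a \right)} = 6 - a a^{2} = 6 - a^{3}$)
$57 \left(-150 + Y{\left(N{\left(4,1 \right)} \right)}\right) = 57 \left(-150 + \left(6 - \left(\frac{1}{7} \cdot 1 \frac{1}{3 + 4} \left(-41 + 7 \cdot 4 + 7 \cdot 4^{2}\right)\right)^{3}\right)\right) = 57 \left(-150 + \left(6 - \left(\frac{1}{7} \cdot 1 \cdot \frac{1}{7} \left(-41 + 28 + 7 \cdot 16\right)\right)^{3}\right)\right) = 57 \left(-150 + \left(6 - \left(\frac{1}{7} \cdot 1 \cdot \frac{1}{7} \left(-41 + 28 + 112\right)\right)^{3}\right)\right) = 57 \left(-150 + \left(6 - \left(\frac{1}{7} \cdot 1 \cdot \frac{1}{7} \cdot 99\right)^{3}\right)\right) = 57 \left(-150 + \left(6 - \left(\frac{99}{49}\right)^{3}\right)\right) = 57 \left(-150 + \left(6 - \frac{970299}{117649}\right)\right) = 57 \left(-150 - \frac{264405}{117649}\right) = 57 \left(- \frac{17911755}{117649}\right) = - \frac{1020970035}{117649}$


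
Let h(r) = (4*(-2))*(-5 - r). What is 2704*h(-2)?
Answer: 64896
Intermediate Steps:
h(r) = 40 + 8*r (h(r) = -8*(-5 - r) = 40 + 8*r)
2704*h(-2) = 2704*(40 + 8*(-2)) = 2704*(40 - 16) = 2704*24 = 64896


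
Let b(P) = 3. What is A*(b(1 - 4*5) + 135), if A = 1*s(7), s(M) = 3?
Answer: 414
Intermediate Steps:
A = 3 (A = 1*3 = 3)
A*(b(1 - 4*5) + 135) = 3*(3 + 135) = 3*138 = 414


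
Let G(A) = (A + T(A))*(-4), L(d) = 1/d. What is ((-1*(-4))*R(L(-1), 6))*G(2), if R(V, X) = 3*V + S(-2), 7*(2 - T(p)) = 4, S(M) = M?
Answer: 1920/7 ≈ 274.29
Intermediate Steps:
T(p) = 10/7 (T(p) = 2 - ⅐*4 = 2 - 4/7 = 10/7)
G(A) = -40/7 - 4*A (G(A) = (A + 10/7)*(-4) = (10/7 + A)*(-4) = -40/7 - 4*A)
R(V, X) = -2 + 3*V (R(V, X) = 3*V - 2 = -2 + 3*V)
((-1*(-4))*R(L(-1), 6))*G(2) = ((-1*(-4))*(-2 + 3/(-1)))*(-40/7 - 4*2) = (4*(-2 + 3*(-1)))*(-40/7 - 8) = (4*(-2 - 3))*(-96/7) = (4*(-5))*(-96/7) = -20*(-96/7) = 1920/7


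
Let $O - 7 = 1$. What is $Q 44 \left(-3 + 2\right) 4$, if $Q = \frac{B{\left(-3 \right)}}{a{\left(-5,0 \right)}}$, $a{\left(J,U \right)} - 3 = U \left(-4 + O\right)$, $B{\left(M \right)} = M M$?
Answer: $-528$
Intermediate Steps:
$O = 8$ ($O = 7 + 1 = 8$)
$B{\left(M \right)} = M^{2}$
$a{\left(J,U \right)} = 3 + 4 U$ ($a{\left(J,U \right)} = 3 + U \left(-4 + 8\right) = 3 + U 4 = 3 + 4 U$)
$Q = 3$ ($Q = \frac{\left(-3\right)^{2}}{3 + 4 \cdot 0} = \frac{9}{3 + 0} = \frac{9}{3} = 9 \cdot \frac{1}{3} = 3$)
$Q 44 \left(-3 + 2\right) 4 = 3 \cdot 44 \left(-3 + 2\right) 4 = 132 \left(\left(-1\right) 4\right) = 132 \left(-4\right) = -528$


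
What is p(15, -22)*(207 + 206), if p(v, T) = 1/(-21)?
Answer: -59/3 ≈ -19.667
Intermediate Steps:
p(v, T) = -1/21
p(15, -22)*(207 + 206) = -(207 + 206)/21 = -1/21*413 = -59/3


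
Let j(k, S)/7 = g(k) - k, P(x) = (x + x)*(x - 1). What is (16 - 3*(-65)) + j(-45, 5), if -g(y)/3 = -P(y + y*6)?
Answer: 4181206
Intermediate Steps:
P(x) = 2*x*(-1 + x) (P(x) = (2*x)*(-1 + x) = 2*x*(-1 + x))
g(y) = 42*y*(-1 + 7*y) (g(y) = -(-3)*2*(y + y*6)*(-1 + (y + y*6)) = -(-3)*2*(y + 6*y)*(-1 + (y + 6*y)) = -(-3)*2*(7*y)*(-1 + 7*y) = -(-3)*14*y*(-1 + 7*y) = -(-42)*y*(-1 + 7*y) = 42*y*(-1 + 7*y))
j(k, S) = -7*k + 294*k*(-1 + 7*k) (j(k, S) = 7*(42*k*(-1 + 7*k) - k) = 7*(-k + 42*k*(-1 + 7*k)) = -7*k + 294*k*(-1 + 7*k))
(16 - 3*(-65)) + j(-45, 5) = (16 - 3*(-65)) + 7*(-45)*(-43 + 294*(-45)) = (16 + 195) + 7*(-45)*(-43 - 13230) = 211 + 7*(-45)*(-13273) = 211 + 4180995 = 4181206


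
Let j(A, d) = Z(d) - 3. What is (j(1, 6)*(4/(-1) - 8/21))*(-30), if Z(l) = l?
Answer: 2760/7 ≈ 394.29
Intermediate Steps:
j(A, d) = -3 + d (j(A, d) = d - 3 = -3 + d)
(j(1, 6)*(4/(-1) - 8/21))*(-30) = ((-3 + 6)*(4/(-1) - 8/21))*(-30) = (3*(4*(-1) - 8*1/21))*(-30) = (3*(-4 - 8/21))*(-30) = (3*(-92/21))*(-30) = -92/7*(-30) = 2760/7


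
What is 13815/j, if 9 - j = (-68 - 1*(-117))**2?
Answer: -13815/2392 ≈ -5.7755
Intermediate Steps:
j = -2392 (j = 9 - (-68 - 1*(-117))**2 = 9 - (-68 + 117)**2 = 9 - 1*49**2 = 9 - 1*2401 = 9 - 2401 = -2392)
13815/j = 13815/(-2392) = 13815*(-1/2392) = -13815/2392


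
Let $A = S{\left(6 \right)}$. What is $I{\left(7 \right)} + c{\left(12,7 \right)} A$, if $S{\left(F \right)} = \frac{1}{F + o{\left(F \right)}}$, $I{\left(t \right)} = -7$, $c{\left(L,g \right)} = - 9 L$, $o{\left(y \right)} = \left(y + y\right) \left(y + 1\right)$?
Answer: $- \frac{41}{5} \approx -8.2$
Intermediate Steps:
$o{\left(y \right)} = 2 y \left(1 + y\right)$
$S{\left(F \right)} = \frac{1}{F + 2 F \left(1 + F\right)}$
$A = \frac{1}{90}$ ($A = \frac{1}{6 \left(3 + 2 \cdot 6\right)} = \frac{1}{6 \left(3 + 12\right)} = \frac{1}{6 \cdot 15} = \frac{1}{6} \cdot \frac{1}{15} = \frac{1}{90} \approx 0.011111$)
$I{\left(7 \right)} + c{\left(12,7 \right)} A = -7 + \left(-9\right) 12 \cdot \frac{1}{90} = -7 - \frac{6}{5} = - \frac{41}{5}$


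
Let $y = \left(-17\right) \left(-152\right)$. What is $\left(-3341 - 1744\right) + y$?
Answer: $-2501$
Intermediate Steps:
$y = 2584$
$\left(-3341 - 1744\right) + y = \left(-3341 - 1744\right) + 2584 = -5085 + 2584 = -2501$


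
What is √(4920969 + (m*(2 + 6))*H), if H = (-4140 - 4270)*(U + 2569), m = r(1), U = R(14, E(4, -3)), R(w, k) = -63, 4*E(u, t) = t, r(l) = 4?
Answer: I*√669493751 ≈ 25875.0*I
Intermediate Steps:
E(u, t) = t/4
U = -63
m = 4
H = -21075460 (H = (-4140 - 4270)*(-63 + 2569) = -8410*2506 = -21075460)
√(4920969 + (m*(2 + 6))*H) = √(4920969 + (4*(2 + 6))*(-21075460)) = √(4920969 + (4*8)*(-21075460)) = √(4920969 + 32*(-21075460)) = √(4920969 - 674414720) = √(-669493751) = I*√669493751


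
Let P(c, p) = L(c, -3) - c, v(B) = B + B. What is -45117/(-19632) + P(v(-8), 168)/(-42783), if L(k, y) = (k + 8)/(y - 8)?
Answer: 7076344811/3079691472 ≈ 2.2977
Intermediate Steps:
v(B) = 2*B
L(k, y) = (8 + k)/(-8 + y)
P(c, p) = -8/11 - 12*c/11 (P(c, p) = (8 + c)/(-8 - 3) - c = (8 + c)/(-11) - c = -(8 + c)/11 - c = (-8/11 - c/11) - c = -8/11 - 12*c/11)
-45117/(-19632) + P(v(-8), 168)/(-42783) = -45117/(-19632) + (-8/11 - 24*(-8)/11)/(-42783) = -45117*(-1/19632) + (-8/11 - 12/11*(-16))*(-1/42783) = 15039/6544 + (-8/11 + 192/11)*(-1/42783) = 15039/6544 + (184/11)*(-1/42783) = 15039/6544 - 184/470613 = 7076344811/3079691472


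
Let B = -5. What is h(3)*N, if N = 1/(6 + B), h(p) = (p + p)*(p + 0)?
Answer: 18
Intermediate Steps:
h(p) = 2*p**2 (h(p) = (2*p)*p = 2*p**2)
N = 1 (N = 1/(6 - 5) = 1/1 = 1)
h(3)*N = (2*3**2)*1 = (2*9)*1 = 18*1 = 18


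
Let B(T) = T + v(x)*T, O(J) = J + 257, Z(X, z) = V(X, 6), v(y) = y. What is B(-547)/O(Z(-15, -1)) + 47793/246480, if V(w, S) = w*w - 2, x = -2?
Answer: 131471/98592 ≈ 1.3335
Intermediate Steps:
V(w, S) = -2 + w² (V(w, S) = w² - 2 = -2 + w²)
Z(X, z) = -2 + X²
O(J) = 257 + J
B(T) = -T (B(T) = T - 2*T = -T)
B(-547)/O(Z(-15, -1)) + 47793/246480 = (-1*(-547))/(257 + (-2 + (-15)²)) + 47793/246480 = 547/(257 + (-2 + 225)) + 47793*(1/246480) = 547/(257 + 223) + 15931/82160 = 547/480 + 15931/82160 = 131471/98592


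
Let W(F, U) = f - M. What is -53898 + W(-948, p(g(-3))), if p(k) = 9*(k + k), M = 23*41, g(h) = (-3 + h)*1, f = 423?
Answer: -54418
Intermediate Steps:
g(h) = -3 + h
M = 943
p(k) = 18*k (p(k) = 9*(2*k) = 18*k)
W(F, U) = -520 (W(F, U) = 423 - 1*943 = 423 - 943 = -520)
-53898 + W(-948, p(g(-3))) = -53898 - 520 = -54418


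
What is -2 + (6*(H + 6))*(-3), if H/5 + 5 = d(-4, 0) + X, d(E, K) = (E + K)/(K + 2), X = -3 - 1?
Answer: 880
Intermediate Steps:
X = -4
d(E, K) = (E + K)/(2 + K)
H = -55 (H = -25 + 5*((-4 + 0)/(2 + 0) - 4) = -25 + 5*(-4/2 - 4) = -25 + 5*((½)*(-4) - 4) = -25 + 5*(-2 - 4) = -25 + 5*(-6) = -25 - 30 = -55)
-2 + (6*(H + 6))*(-3) = -2 + (6*(-55 + 6))*(-3) = -2 + (6*(-49))*(-3) = -2 - 294*(-3) = -2 + 882 = 880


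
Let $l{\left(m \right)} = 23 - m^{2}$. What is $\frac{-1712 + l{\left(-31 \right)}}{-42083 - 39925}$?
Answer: $\frac{1325}{41004} \approx 0.032314$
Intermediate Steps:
$\frac{-1712 + l{\left(-31 \right)}}{-42083 - 39925} = \frac{-1712 + \left(23 - \left(-31\right)^{2}\right)}{-42083 - 39925} = \frac{-1712 + \left(23 - 961\right)}{-82008} = \left(-1712 + \left(23 - 961\right)\right) \left(- \frac{1}{82008}\right) = \left(-1712 - 938\right) \left(- \frac{1}{82008}\right) = \left(-2650\right) \left(- \frac{1}{82008}\right) = \frac{1325}{41004}$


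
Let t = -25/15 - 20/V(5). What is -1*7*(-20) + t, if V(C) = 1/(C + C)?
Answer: -185/3 ≈ -61.667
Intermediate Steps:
V(C) = 1/(2*C)
t = -605/3 (t = -25/15 - 20/((½)/5) = -25*1/15 - 20/((½)*(⅕)) = -5/3 - 20/⅒ = -5/3 - 20*10 = -5/3 - 200 = -605/3 ≈ -201.67)
-1*7*(-20) + t = -1*7*(-20) - 605/3 = -7*(-20) - 605/3 = 140 - 605/3 = -185/3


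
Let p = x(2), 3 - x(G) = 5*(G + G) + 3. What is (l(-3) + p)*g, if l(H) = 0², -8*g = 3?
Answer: 15/2 ≈ 7.5000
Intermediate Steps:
g = -3/8 (g = -⅛*3 = -3/8 ≈ -0.37500)
x(G) = -10*G (x(G) = 3 - (5*(G + G) + 3) = 3 - (5*(2*G) + 3) = 3 - (10*G + 3) = 3 - (3 + 10*G) = 3 + (-3 - 10*G) = -10*G)
l(H) = 0
p = -20 (p = -10*2 = -20)
(l(-3) + p)*g = (0 - 20)*(-3/8) = -20*(-3/8) = 15/2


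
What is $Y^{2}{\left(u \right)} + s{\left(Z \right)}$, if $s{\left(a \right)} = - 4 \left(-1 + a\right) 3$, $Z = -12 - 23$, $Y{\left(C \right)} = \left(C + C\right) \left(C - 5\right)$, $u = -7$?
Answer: $28656$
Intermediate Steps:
$Y{\left(C \right)} = 2 C \left(-5 + C\right)$
$Z = -35$
$s{\left(a \right)} = 12 - 12 a$ ($s{\left(a \right)} = - 4 \left(-3 + 3 a\right) = 12 - 12 a$)
$Y^{2}{\left(u \right)} + s{\left(Z \right)} = \left(2 \left(-7\right) \left(-5 - 7\right)\right)^{2} + \left(12 - -420\right) = \left(2 \left(-7\right) \left(-12\right)\right)^{2} + \left(12 + 420\right) = 168^{2} + 432 = 28224 + 432 = 28656$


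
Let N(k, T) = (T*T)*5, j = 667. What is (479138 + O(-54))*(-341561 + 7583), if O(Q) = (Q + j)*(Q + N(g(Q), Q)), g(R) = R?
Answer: -3133907945328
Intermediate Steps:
N(k, T) = 5*T² (N(k, T) = T²*5 = 5*T²)
O(Q) = (667 + Q)*(Q + 5*Q²) (O(Q) = (Q + 667)*(Q + 5*Q²) = (667 + Q)*(Q + 5*Q²))
(479138 + O(-54))*(-341561 + 7583) = (479138 - 54*(667 + 5*(-54)² + 3336*(-54)))*(-341561 + 7583) = (479138 - 54*(667 + 5*2916 - 180144))*(-333978) = (479138 - 54*(667 + 14580 - 180144))*(-333978) = (479138 - 54*(-164897))*(-333978) = (479138 + 8904438)*(-333978) = 9383576*(-333978) = -3133907945328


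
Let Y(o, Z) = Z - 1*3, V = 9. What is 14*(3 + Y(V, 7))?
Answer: 98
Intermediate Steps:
Y(o, Z) = -3 + Z (Y(o, Z) = Z - 3 = -3 + Z)
14*(3 + Y(V, 7)) = 14*(3 + (-3 + 7)) = 14*(3 + 4) = 14*7 = 98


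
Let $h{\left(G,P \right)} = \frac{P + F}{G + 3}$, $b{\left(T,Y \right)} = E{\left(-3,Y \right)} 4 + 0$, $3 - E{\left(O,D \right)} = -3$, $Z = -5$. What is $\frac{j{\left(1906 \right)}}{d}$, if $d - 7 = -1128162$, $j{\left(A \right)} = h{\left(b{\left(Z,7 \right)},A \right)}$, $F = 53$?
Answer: $- \frac{653}{10153395} \approx -6.4313 \cdot 10^{-5}$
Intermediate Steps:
$E{\left(O,D \right)} = 6$ ($E{\left(O,D \right)} = 3 - -3 = 3 + 3 = 6$)
$b{\left(T,Y \right)} = 24$ ($b{\left(T,Y \right)} = 6 \cdot 4 + 0 = 24 + 0 = 24$)
$h{\left(G,P \right)} = \frac{53 + P}{3 + G}$ ($h{\left(G,P \right)} = \frac{P + 53}{G + 3} = \frac{53 + P}{3 + G}$)
$j{\left(A \right)} = \frac{53}{27} + \frac{A}{27}$ ($j{\left(A \right)} = \frac{53 + A}{3 + 24} = \frac{53 + A}{27} = \frac{53}{27} + \frac{A}{27}$)
$d = -1128155$ ($d = 7 - 1128162 = -1128155$)
$\frac{j{\left(1906 \right)}}{d} = \frac{\frac{53}{27} + \frac{1}{27} \cdot 1906}{-1128155} = \left(\frac{53}{27} + \frac{1906}{27}\right) \left(- \frac{1}{1128155}\right) = \frac{653}{9} \left(- \frac{1}{1128155}\right) = - \frac{653}{10153395}$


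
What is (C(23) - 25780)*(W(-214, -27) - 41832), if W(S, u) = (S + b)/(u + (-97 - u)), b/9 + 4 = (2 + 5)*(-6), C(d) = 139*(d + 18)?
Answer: 81470143156/97 ≈ 8.3990e+8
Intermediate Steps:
C(d) = 2502 + 139*d (C(d) = 139*(18 + d) = 2502 + 139*d)
b = -414 (b = -36 + 9*((2 + 5)*(-6)) = -36 + 9*(7*(-6)) = -36 + 9*(-42) = -36 - 378 = -414)
W(S, u) = 414/97 - S/97 (W(S, u) = (S - 414)/(u + (-97 - u)) = (-414 + S)/(-97) = (-414 + S)*(-1/97) = 414/97 - S/97)
(C(23) - 25780)*(W(-214, -27) - 41832) = ((2502 + 139*23) - 25780)*((414/97 - 1/97*(-214)) - 41832) = ((2502 + 3197) - 25780)*((414/97 + 214/97) - 41832) = (5699 - 25780)*(628/97 - 41832) = -20081*(-4057076/97) = 81470143156/97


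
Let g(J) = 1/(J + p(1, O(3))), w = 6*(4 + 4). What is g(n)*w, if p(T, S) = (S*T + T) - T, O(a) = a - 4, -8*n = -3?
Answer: -384/5 ≈ -76.800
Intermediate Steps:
n = 3/8 (n = -⅛*(-3) = 3/8 ≈ 0.37500)
O(a) = -4 + a
w = 48 (w = 6*8 = 48)
p(T, S) = S*T (p(T, S) = (T + S*T) - T = S*T)
g(J) = 1/(-1 + J) (g(J) = 1/(J + (-4 + 3)*1) = 1/(J - 1*1) = 1/(J - 1) = 1/(-1 + J))
g(n)*w = 48/(-1 + 3/8) = 48/(-5/8) = -8/5*48 = -384/5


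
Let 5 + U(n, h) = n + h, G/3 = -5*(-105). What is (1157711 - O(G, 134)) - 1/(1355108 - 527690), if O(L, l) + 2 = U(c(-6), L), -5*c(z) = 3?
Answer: 4783070126119/4137090 ≈ 1.1561e+6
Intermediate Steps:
c(z) = -3/5 (c(z) = -1/5*3 = -3/5)
G = 1575 (G = 3*(-5*(-105)) = 3*525 = 1575)
U(n, h) = -5 + h + n (U(n, h) = -5 + (n + h) = -5 + (h + n) = -5 + h + n)
O(L, l) = -38/5 + L (O(L, l) = -2 + (-5 + L - 3/5) = -2 + (-28/5 + L) = -38/5 + L)
(1157711 - O(G, 134)) - 1/(1355108 - 527690) = (1157711 - (-38/5 + 1575)) - 1/(1355108 - 527690) = (1157711 - 1*7837/5) - 1/827418 = (1157711 - 7837/5) - 1*1/827418 = 5780718/5 - 1/827418 = 4783070126119/4137090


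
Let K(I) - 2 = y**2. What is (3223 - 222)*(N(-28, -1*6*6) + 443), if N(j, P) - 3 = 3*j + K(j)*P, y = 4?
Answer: -858286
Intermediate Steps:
K(I) = 18 (K(I) = 2 + 4**2 = 2 + 16 = 18)
N(j, P) = 3 + 3*j + 18*P (N(j, P) = 3 + (3*j + 18*P) = 3 + 3*j + 18*P)
(3223 - 222)*(N(-28, -1*6*6) + 443) = (3223 - 222)*((3 + 3*(-28) + 18*(-1*6*6)) + 443) = 3001*((3 - 84 + 18*(-6*6)) + 443) = 3001*((3 - 84 + 18*(-36)) + 443) = 3001*((3 - 84 - 648) + 443) = 3001*(-729 + 443) = 3001*(-286) = -858286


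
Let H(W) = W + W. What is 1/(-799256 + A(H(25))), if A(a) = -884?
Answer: -1/800140 ≈ -1.2498e-6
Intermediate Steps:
H(W) = 2*W
1/(-799256 + A(H(25))) = 1/(-799256 - 884) = 1/(-800140) = -1/800140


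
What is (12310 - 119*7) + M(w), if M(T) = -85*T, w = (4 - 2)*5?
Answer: 10627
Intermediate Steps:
w = 10 (w = 2*5 = 10)
(12310 - 119*7) + M(w) = (12310 - 119*7) - 85*10 = (12310 - 1*833) - 850 = (12310 - 833) - 850 = 11477 - 850 = 10627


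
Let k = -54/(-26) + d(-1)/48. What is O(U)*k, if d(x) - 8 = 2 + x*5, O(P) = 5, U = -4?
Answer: 6805/624 ≈ 10.905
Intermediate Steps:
d(x) = 10 + 5*x (d(x) = 8 + (2 + x*5) = 8 + (2 + 5*x) = 10 + 5*x)
k = 1361/624 (k = -54/(-26) + (10 + 5*(-1))/48 = -54*(-1/26) + (10 - 5)*(1/48) = 27/13 + 5*(1/48) = 27/13 + 5/48 = 1361/624 ≈ 2.1811)
O(U)*k = 5*(1361/624) = 6805/624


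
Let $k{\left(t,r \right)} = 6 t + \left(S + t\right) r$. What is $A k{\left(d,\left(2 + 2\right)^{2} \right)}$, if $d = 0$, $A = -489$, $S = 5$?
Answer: $-39120$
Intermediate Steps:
$k{\left(t,r \right)} = 6 t + r \left(5 + t\right)$ ($k{\left(t,r \right)} = 6 t + \left(5 + t\right) r = 6 t + r \left(5 + t\right)$)
$A k{\left(d,\left(2 + 2\right)^{2} \right)} = - 489 \left(5 \left(2 + 2\right)^{2} + 6 \cdot 0 + \left(2 + 2\right)^{2} \cdot 0\right) = - 489 \left(5 \cdot 4^{2} + 0 + 4^{2} \cdot 0\right) = - 489 \left(5 \cdot 16 + 0 + 16 \cdot 0\right) = - 489 \left(80 + 0 + 0\right) = \left(-489\right) 80 = -39120$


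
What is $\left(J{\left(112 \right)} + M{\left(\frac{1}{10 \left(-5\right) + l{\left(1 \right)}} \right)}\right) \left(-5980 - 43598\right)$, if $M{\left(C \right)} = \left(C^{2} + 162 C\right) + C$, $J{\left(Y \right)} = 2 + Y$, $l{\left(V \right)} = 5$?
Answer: $- \frac{3693825416}{675} \approx -5.4723 \cdot 10^{6}$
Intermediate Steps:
$M{\left(C \right)} = C^{2} + 163 C$
$\left(J{\left(112 \right)} + M{\left(\frac{1}{10 \left(-5\right) + l{\left(1 \right)}} \right)}\right) \left(-5980 - 43598\right) = \left(\left(2 + 112\right) + \frac{163 + \frac{1}{10 \left(-5\right) + 5}}{10 \left(-5\right) + 5}\right) \left(-5980 - 43598\right) = \left(114 + \frac{163 + \frac{1}{-50 + 5}}{-50 + 5}\right) \left(-49578\right) = \left(114 + \frac{163 + \frac{1}{-45}}{-45}\right) \left(-49578\right) = \left(114 - \frac{163 - \frac{1}{45}}{45}\right) \left(-49578\right) = \left(114 - \frac{7334}{2025}\right) \left(-49578\right) = \frac{223516}{2025} \left(-49578\right) = - \frac{3693825416}{675}$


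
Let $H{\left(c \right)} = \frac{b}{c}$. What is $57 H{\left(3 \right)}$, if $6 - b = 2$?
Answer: $76$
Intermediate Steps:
$b = 4$ ($b = 6 - 2 = 4$)
$H{\left(c \right)} = \frac{4}{c}$
$57 H{\left(3 \right)} = 57 \cdot \frac{4}{3} = 76$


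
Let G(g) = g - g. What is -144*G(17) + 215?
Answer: 215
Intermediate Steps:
G(g) = 0
-144*G(17) + 215 = -144*0 + 215 = 0 + 215 = 215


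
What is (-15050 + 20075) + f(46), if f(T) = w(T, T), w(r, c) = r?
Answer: 5071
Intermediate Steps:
f(T) = T
(-15050 + 20075) + f(46) = (-15050 + 20075) + 46 = 5025 + 46 = 5071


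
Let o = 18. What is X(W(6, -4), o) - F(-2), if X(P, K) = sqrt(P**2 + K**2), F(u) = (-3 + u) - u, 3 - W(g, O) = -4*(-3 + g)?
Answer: 3 + 3*sqrt(61) ≈ 26.431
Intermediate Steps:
W(g, O) = -9 + 4*g (W(g, O) = 3 - (-4)*(-3 + g) = 3 - (12 - 4*g) = 3 + (-12 + 4*g) = -9 + 4*g)
F(u) = -3
X(P, K) = sqrt(K**2 + P**2)
X(W(6, -4), o) - F(-2) = sqrt(18**2 + (-9 + 4*6)**2) - 1*(-3) = sqrt(324 + (-9 + 24)**2) + 3 = sqrt(324 + 15**2) + 3 = sqrt(324 + 225) + 3 = sqrt(549) + 3 = 3*sqrt(61) + 3 = 3 + 3*sqrt(61)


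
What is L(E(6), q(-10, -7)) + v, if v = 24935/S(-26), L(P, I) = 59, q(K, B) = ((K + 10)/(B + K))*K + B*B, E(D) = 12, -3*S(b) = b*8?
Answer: 87077/208 ≈ 418.64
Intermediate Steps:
S(b) = -8*b/3 (S(b) = -b*8/3 = -8*b/3)
q(K, B) = B² + K*(10 + K)/(B + K) (q(K, B) = ((10 + K)/(B + K))*K + B² = K*(10 + K)/(B + K) + B² = B² + K*(10 + K)/(B + K))
v = 74805/208 (v = 24935/((-8/3*(-26))) = 24935/(208/3) = 24935*(3/208) = 74805/208 ≈ 359.64)
L(E(6), q(-10, -7)) + v = 59 + 74805/208 = 87077/208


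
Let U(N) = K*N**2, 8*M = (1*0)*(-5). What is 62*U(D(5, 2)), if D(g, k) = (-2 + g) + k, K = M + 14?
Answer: 21700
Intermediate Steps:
M = 0 (M = ((1*0)*(-5))/8 = (0*(-5))/8 = (1/8)*0 = 0)
K = 14 (K = 0 + 14 = 14)
D(g, k) = -2 + g + k
U(N) = 14*N**2
62*U(D(5, 2)) = 62*(14*(-2 + 5 + 2)**2) = 62*(14*5**2) = 62*(14*25) = 62*350 = 21700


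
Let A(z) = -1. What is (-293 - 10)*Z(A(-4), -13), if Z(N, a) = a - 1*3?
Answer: 4848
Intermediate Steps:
Z(N, a) = -3 + a (Z(N, a) = a - 3 = -3 + a)
(-293 - 10)*Z(A(-4), -13) = (-293 - 10)*(-3 - 13) = -303*(-16) = 4848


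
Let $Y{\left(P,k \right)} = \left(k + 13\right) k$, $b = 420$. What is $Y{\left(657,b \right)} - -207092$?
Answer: $388952$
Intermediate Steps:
$Y{\left(P,k \right)} = k \left(13 + k\right)$ ($Y{\left(P,k \right)} = \left(13 + k\right) k = k \left(13 + k\right)$)
$Y{\left(657,b \right)} - -207092 = 420 \left(13 + 420\right) - -207092 = 420 \cdot 433 + \left(-11281 + 218373\right) = 181860 + 207092 = 388952$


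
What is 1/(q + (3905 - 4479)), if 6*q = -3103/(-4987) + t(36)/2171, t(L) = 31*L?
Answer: -64960662/37275117883 ≈ -0.0017427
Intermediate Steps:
q = 12302105/64960662 (q = (-3103/(-4987) + (31*36)/2171)/6 = (-3103*(-1/4987) + 1116*(1/2171))/6 = (3103/4987 + 1116/2171)/6 = (⅙)*(12302105/10826777) = 12302105/64960662 ≈ 0.18938)
1/(q + (3905 - 4479)) = 1/(12302105/64960662 + (3905 - 4479)) = 1/(12302105/64960662 - 574) = 1/(-37275117883/64960662) = -64960662/37275117883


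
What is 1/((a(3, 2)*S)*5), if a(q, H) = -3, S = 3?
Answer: -1/45 ≈ -0.022222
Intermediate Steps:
1/((a(3, 2)*S)*5) = 1/(-3*3*5) = 1/(-9*5) = 1/(-45) = -1/45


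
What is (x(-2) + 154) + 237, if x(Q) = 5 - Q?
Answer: 398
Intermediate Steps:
(x(-2) + 154) + 237 = ((5 - 1*(-2)) + 154) + 237 = ((5 + 2) + 154) + 237 = (7 + 154) + 237 = 161 + 237 = 398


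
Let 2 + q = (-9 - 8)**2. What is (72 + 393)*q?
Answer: 133455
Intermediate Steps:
q = 287 (q = -2 + (-9 - 8)**2 = -2 + (-17)**2 = -2 + 289 = 287)
(72 + 393)*q = (72 + 393)*287 = 465*287 = 133455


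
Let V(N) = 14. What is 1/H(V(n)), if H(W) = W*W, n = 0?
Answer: 1/196 ≈ 0.0051020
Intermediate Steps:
H(W) = W²
1/H(V(n)) = 1/(14²) = 1/196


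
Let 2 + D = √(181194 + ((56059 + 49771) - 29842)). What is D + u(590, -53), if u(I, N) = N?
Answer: -55 + √257182 ≈ 452.13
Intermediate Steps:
D = -2 + √257182 (D = -2 + √(181194 + ((56059 + 49771) - 29842)) = -2 + √(181194 + (105830 - 29842)) = -2 + √(181194 + 75988) = -2 + √257182 ≈ 505.13)
D + u(590, -53) = (-2 + √257182) - 53 = -55 + √257182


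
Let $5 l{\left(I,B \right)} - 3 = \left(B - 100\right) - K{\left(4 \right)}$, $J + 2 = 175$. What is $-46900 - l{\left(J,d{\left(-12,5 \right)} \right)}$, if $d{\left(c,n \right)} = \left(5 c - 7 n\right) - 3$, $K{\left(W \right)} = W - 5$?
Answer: $- \frac{234306}{5} \approx -46861.0$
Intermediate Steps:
$J = 173$ ($J = -2 + 175 = 173$)
$K{\left(W \right)} = -5 + W$
$d{\left(c,n \right)} = -3 - 7 n + 5 c$ ($d{\left(c,n \right)} = \left(- 7 n + 5 c\right) - 3 = -3 - 7 n + 5 c$)
$l{\left(I,B \right)} = - \frac{96}{5} + \frac{B}{5}$ ($l{\left(I,B \right)} = \frac{3}{5} + \frac{\left(B - 100\right) - \left(-5 + 4\right)}{5} = \frac{3}{5} + \frac{\left(-100 + B\right) - -1}{5} = \frac{3}{5} + \frac{\left(-100 + B\right) + 1}{5} = \frac{3}{5} + \frac{-99 + B}{5} = \frac{3}{5} + \left(- \frac{99}{5} + \frac{B}{5}\right) = - \frac{96}{5} + \frac{B}{5}$)
$-46900 - l{\left(J,d{\left(-12,5 \right)} \right)} = -46900 - \left(- \frac{96}{5} + \frac{-3 - 35 + 5 \left(-12\right)}{5}\right) = -46900 - \left(- \frac{96}{5} + \frac{-3 - 35 - 60}{5}\right) = -46900 - \left(- \frac{96}{5} + \frac{1}{5} \left(-98\right)\right) = -46900 - \left(- \frac{96}{5} - \frac{98}{5}\right) = -46900 - - \frac{194}{5} = -46900 + \frac{194}{5} = - \frac{234306}{5}$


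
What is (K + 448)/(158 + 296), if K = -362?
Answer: 43/227 ≈ 0.18943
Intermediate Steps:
(K + 448)/(158 + 296) = (-362 + 448)/(158 + 296) = 86/454 = 86*(1/454) = 43/227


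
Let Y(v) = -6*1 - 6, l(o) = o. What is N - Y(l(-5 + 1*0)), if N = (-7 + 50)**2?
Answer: 1861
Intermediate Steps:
Y(v) = -12 (Y(v) = -6 - 6 = -12)
N = 1849 (N = 43**2 = 1849)
N - Y(l(-5 + 1*0)) = 1849 - 1*(-12) = 1849 + 12 = 1861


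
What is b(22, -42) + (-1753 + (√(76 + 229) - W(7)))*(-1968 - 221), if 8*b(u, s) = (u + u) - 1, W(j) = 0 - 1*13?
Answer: 30470923/8 - 2189*√305 ≈ 3.7706e+6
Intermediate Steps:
W(j) = -13 (W(j) = 0 - 13 = -13)
b(u, s) = -⅛ + u/4 (b(u, s) = ((u + u) - 1)/8 = (2*u - 1)/8 = (-1 + 2*u)/8 = -⅛ + u/4)
b(22, -42) + (-1753 + (√(76 + 229) - W(7)))*(-1968 - 221) = (-⅛ + (¼)*22) + (-1753 + (√(76 + 229) - 1*(-13)))*(-1968 - 221) = (-⅛ + 11/2) + (-1753 + (√305 + 13))*(-2189) = 43/8 + (-1753 + (13 + √305))*(-2189) = 43/8 + (-1740 + √305)*(-2189) = 43/8 + (3808860 - 2189*√305) = 30470923/8 - 2189*√305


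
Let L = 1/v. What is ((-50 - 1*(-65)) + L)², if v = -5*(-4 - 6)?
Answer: 564001/2500 ≈ 225.60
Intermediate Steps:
v = 50 (v = -5*(-10) = 50)
L = 1/50 ≈ 0.020000
((-50 - 1*(-65)) + L)² = ((-50 - 1*(-65)) + 1/50)² = ((-50 + 65) + 1/50)² = (15 + 1/50)² = (751/50)² = 564001/2500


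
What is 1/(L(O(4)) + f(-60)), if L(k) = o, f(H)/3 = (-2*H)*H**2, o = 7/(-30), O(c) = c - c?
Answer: 30/38879993 ≈ 7.7161e-7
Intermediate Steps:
O(c) = 0
o = -7/30 (o = 7*(-1/30) = -7/30 ≈ -0.23333)
f(H) = -6*H**3 (f(H) = 3*((-2*H)*H**2) = 3*(-2*H**3) = -6*H**3)
L(k) = -7/30
1/(L(O(4)) + f(-60)) = 1/(-7/30 - 6*(-60)**3) = 1/(-7/30 - 6*(-216000)) = 1/(-7/30 + 1296000) = 1/(38879993/30) = 30/38879993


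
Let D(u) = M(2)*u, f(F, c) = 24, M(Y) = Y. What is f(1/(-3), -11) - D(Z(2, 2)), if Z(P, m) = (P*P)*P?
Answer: 8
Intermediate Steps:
Z(P, m) = P³ (Z(P, m) = P²*P = P³)
D(u) = 2*u
f(1/(-3), -11) - D(Z(2, 2)) = 24 - 2*2³ = 24 - 2*8 = 24 - 1*16 = 24 - 16 = 8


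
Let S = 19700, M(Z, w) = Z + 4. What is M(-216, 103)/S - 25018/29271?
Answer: -124765013/144159675 ≈ -0.86546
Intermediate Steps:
M(Z, w) = 4 + Z
M(-216, 103)/S - 25018/29271 = (4 - 216)/19700 - 25018/29271 = -212*1/19700 - 25018*1/29271 = -53/4925 - 25018/29271 = -124765013/144159675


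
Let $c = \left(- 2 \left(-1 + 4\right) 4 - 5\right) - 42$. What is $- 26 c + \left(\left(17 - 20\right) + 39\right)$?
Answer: $1882$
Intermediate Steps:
$c = -71$ ($c = \left(\left(-2\right) 3 \cdot 4 - 5\right) - 42 = \left(\left(-6\right) 4 - 5\right) - 42 = \left(-24 - 5\right) - 42 = -29 - 42 = -71$)
$- 26 c + \left(\left(17 - 20\right) + 39\right) = \left(-26\right) \left(-71\right) + \left(\left(17 - 20\right) + 39\right) = 1846 + \left(-3 + 39\right) = 1846 + 36 = 1882$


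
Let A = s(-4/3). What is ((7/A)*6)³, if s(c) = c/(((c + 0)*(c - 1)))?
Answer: -941192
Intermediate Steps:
s(c) = 1/(-1 + c) (s(c) = c/((c*(-1 + c))) = c*(1/(c*(-1 + c))) = 1/(-1 + c))
A = -3/7 (A = 1/(-1 - 4/3) = 1/(-7/3) = -3/7 ≈ -0.42857)
((7/A)*6)³ = ((7/(-3/7))*6)³ = ((7*(-7/3))*6)³ = (-49/3*6)³ = (-98)³ = -941192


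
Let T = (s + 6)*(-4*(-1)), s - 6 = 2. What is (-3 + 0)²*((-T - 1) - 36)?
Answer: -837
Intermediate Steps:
s = 8 (s = 6 + 2 = 8)
T = 56 (T = (8 + 6)*(-4*(-1)) = 14*4 = 56)
(-3 + 0)²*((-T - 1) - 36) = (-3 + 0)²*((-1*56 - 1) - 36) = (-3)²*((-56 - 1) - 36) = 9*(-57 - 36) = 9*(-93) = -837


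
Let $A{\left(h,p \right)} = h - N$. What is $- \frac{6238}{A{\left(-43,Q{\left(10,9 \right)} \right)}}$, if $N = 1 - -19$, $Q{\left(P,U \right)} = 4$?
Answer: $\frac{6238}{63} \approx 99.016$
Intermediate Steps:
$N = 20$ ($N = 1 + 19 = 20$)
$A{\left(h,p \right)} = -20 + h$ ($A{\left(h,p \right)} = h - 20 = -20 + h$)
$- \frac{6238}{A{\left(-43,Q{\left(10,9 \right)} \right)}} = - \frac{6238}{-20 - 43} = - \frac{6238}{-63} = \left(-6238\right) \left(- \frac{1}{63}\right) = \frac{6238}{63}$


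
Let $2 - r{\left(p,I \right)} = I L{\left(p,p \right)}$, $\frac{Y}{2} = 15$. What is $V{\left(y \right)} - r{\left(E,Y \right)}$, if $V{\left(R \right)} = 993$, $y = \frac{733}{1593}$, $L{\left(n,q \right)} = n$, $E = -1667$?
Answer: $-49019$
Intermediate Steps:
$Y = 30$ ($Y = 2 \cdot 15 = 30$)
$y = \frac{733}{1593}$ ($y = 733 \cdot \frac{1}{1593} = \frac{733}{1593} \approx 0.46014$)
$r{\left(p,I \right)} = 2 - I p$
$V{\left(y \right)} - r{\left(E,Y \right)} = 993 - \left(2 - 30 \left(-1667\right)\right) = 993 - \left(2 + 50010\right) = 993 - 50012 = -49019$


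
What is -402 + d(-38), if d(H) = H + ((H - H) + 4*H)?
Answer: -592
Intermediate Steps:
d(H) = 5*H (d(H) = H + (0 + 4*H) = H + 4*H = 5*H)
-402 + d(-38) = -402 + 5*(-38) = -402 - 190 = -592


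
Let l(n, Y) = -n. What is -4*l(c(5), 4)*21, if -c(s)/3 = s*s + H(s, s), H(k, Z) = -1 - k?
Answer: -4788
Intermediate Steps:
c(s) = 3 - 3*s² + 3*s (c(s) = -3*(s*s + (-1 - s)) = -3*(s² + (-1 - s)) = -3*(-1 + s² - s) = 3 - 3*s² + 3*s)
-4*l(c(5), 4)*21 = -(-4)*(3 - 3*5² + 3*5)*21 = -(-4)*(3 - 3*25 + 15)*21 = -(-4)*(3 - 75 + 15)*21 = -(-4)*(-57)*21 = -4*57*21 = -228*21 = -4788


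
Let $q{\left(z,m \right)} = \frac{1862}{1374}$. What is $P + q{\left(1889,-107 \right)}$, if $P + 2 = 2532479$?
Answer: $\frac{1739812630}{687} \approx 2.5325 \cdot 10^{6}$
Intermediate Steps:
$P = 2532477$ ($P = -2 + 2532479 = 2532477$)
$q{\left(z,m \right)} = \frac{931}{687}$ ($q{\left(z,m \right)} = 1862 \cdot \frac{1}{1374} = \frac{931}{687}$)
$P + q{\left(1889,-107 \right)} = 2532477 + \frac{931}{687} = \frac{1739812630}{687}$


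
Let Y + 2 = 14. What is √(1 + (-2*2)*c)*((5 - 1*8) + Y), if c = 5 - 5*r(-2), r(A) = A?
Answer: 9*I*√59 ≈ 69.13*I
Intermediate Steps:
Y = 12 (Y = -2 + 14 = 12)
c = 15 (c = 5 - 5*(-2) = 5 + 10 = 15)
√(1 + (-2*2)*c)*((5 - 1*8) + Y) = √(1 - 2*2*15)*((5 - 1*8) + 12) = √(1 - 4*15)*((5 - 8) + 12) = √(1 - 60)*(-3 + 12) = √(-59)*9 = (I*√59)*9 = 9*I*√59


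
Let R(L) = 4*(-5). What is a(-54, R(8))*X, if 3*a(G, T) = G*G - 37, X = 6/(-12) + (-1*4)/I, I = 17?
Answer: -71975/102 ≈ -705.64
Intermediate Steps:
R(L) = -20
X = -25/34 (X = 6/(-12) - 1*4/17 = 6*(-1/12) - 4*1/17 = -½ - 4/17 = -25/34 ≈ -0.73529)
a(G, T) = -37/3 + G²/3 (a(G, T) = (G*G - 37)/3 = (G² - 37)/3 = (-37 + G²)/3 = -37/3 + G²/3)
a(-54, R(8))*X = (-37/3 + (⅓)*(-54)²)*(-25/34) = (-37/3 + (⅓)*2916)*(-25/34) = (-37/3 + 972)*(-25/34) = (2879/3)*(-25/34) = -71975/102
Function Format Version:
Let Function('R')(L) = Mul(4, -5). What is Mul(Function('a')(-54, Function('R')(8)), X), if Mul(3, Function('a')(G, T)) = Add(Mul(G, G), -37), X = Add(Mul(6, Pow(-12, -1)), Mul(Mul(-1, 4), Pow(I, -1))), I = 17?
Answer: Rational(-71975, 102) ≈ -705.64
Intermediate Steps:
Function('R')(L) = -20
X = Rational(-25, 34) (X = Add(Mul(6, Pow(-12, -1)), Mul(Mul(-1, 4), Pow(17, -1))) = Add(Mul(6, Rational(-1, 12)), Mul(-4, Rational(1, 17))) = Add(Rational(-1, 2), Rational(-4, 17)) = Rational(-25, 34) ≈ -0.73529)
Function('a')(G, T) = Add(Rational(-37, 3), Mul(Rational(1, 3), Pow(G, 2))) (Function('a')(G, T) = Mul(Rational(1, 3), Add(Mul(G, G), -37)) = Mul(Rational(1, 3), Add(Pow(G, 2), -37)) = Mul(Rational(1, 3), Add(-37, Pow(G, 2))) = Add(Rational(-37, 3), Mul(Rational(1, 3), Pow(G, 2))))
Mul(Function('a')(-54, Function('R')(8)), X) = Mul(Add(Rational(-37, 3), Mul(Rational(1, 3), Pow(-54, 2))), Rational(-25, 34)) = Mul(Add(Rational(-37, 3), Mul(Rational(1, 3), 2916)), Rational(-25, 34)) = Mul(Add(Rational(-37, 3), 972), Rational(-25, 34)) = Mul(Rational(2879, 3), Rational(-25, 34)) = Rational(-71975, 102)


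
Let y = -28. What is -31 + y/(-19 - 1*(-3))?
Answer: -117/4 ≈ -29.250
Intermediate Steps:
-31 + y/(-19 - 1*(-3)) = -31 - 28/(-19 - 1*(-3)) = -31 - 28/(-19 + 3) = -31 - 28/(-16) = -31 - 28*(-1/16) = -31 + 7/4 = -117/4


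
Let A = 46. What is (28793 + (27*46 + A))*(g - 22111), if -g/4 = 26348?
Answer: -3835417743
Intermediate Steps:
g = -105392 (g = -4*26348 = -105392)
(28793 + (27*46 + A))*(g - 22111) = (28793 + (27*46 + 46))*(-105392 - 22111) = (28793 + (1242 + 46))*(-127503) = (28793 + 1288)*(-127503) = 30081*(-127503) = -3835417743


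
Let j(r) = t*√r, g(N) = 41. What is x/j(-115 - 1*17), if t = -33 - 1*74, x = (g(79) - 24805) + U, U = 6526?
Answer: -829*I*√33/321 ≈ -14.836*I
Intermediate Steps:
x = -18238 (x = (41 - 24805) + 6526 = -24764 + 6526 = -18238)
t = -107 (t = -33 - 74 = -107)
j(r) = -107*√r
x/j(-115 - 1*17) = -18238*(-1/(107*√(-115 - 1*17))) = -18238*(-1/(107*√(-115 - 17))) = -18238*I*√33/7062 = -829*I*√33/321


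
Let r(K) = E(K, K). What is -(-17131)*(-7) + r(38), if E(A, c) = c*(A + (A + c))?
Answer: -115585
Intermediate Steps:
E(A, c) = c*(c + 2*A)
r(K) = 3*K² (r(K) = K*(K + 2*K) = K*(3*K) = 3*K²)
-(-17131)*(-7) + r(38) = -(-17131)*(-7) + 3*38² = -463*259 + 3*1444 = -119917 + 4332 = -115585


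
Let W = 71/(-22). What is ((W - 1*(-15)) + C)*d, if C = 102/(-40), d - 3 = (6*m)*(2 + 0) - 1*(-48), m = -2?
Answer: 54783/220 ≈ 249.01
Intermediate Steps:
W = -71/22 (W = 71*(-1/22) = -71/22 ≈ -3.2273)
d = 27 (d = 3 + ((6*(-2))*(2 + 0) - 1*(-48)) = 3 + (-12*2 + 48) = 3 + (-24 + 48) = 3 + 24 = 27)
C = -51/20 (C = 102*(-1/40) = -51/20 ≈ -2.5500)
((W - 1*(-15)) + C)*d = ((-71/22 - 1*(-15)) - 51/20)*27 = ((-71/22 + 15) - 51/20)*27 = (259/22 - 51/20)*27 = (2029/220)*27 = 54783/220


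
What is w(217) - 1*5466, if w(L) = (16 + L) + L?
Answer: -5016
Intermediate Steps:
w(L) = 16 + 2*L
w(217) - 1*5466 = (16 + 2*217) - 1*5466 = (16 + 434) - 5466 = 450 - 5466 = -5016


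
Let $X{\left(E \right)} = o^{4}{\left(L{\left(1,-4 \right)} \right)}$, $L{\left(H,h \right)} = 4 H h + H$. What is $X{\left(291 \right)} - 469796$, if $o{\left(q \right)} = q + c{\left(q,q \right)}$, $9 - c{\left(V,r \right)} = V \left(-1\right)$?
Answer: $-275315$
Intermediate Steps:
$c{\left(V,r \right)} = 9 + V$ ($c{\left(V,r \right)} = 9 - V \left(-1\right) = 9 - - V = 9 + V$)
$L{\left(H,h \right)} = H + 4 H h$ ($L{\left(H,h \right)} = 4 H h + H = H + 4 H h$)
$o{\left(q \right)} = 9 + 2 q$ ($o{\left(q \right)} = q + \left(9 + q\right) = 9 + 2 q$)
$X{\left(E \right)} = 194481$ ($X{\left(E \right)} = \left(9 + 2 \cdot 1 \left(1 + 4 \left(-4\right)\right)\right)^{4} = \left(9 + 2 \cdot 1 \left(1 - 16\right)\right)^{4} = \left(9 + 2 \cdot 1 \left(-15\right)\right)^{4} = \left(9 + 2 \left(-15\right)\right)^{4} = \left(9 - 30\right)^{4} = \left(-21\right)^{4} = 194481$)
$X{\left(291 \right)} - 469796 = 194481 - 469796 = -275315$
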